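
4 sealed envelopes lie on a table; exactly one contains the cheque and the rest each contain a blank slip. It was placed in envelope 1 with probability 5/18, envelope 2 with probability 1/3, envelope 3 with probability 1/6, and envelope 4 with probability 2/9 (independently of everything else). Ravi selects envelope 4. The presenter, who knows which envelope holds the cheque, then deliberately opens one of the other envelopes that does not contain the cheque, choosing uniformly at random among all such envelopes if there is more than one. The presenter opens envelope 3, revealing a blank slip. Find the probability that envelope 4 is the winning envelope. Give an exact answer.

8/41

Condition on the true location of the cheque.
If it is in envelope 1 (prior 5/18): the presenter has 2 equally likely choices, so probability 1/2; weight (5/18)·(1/2) = 5/36.
If it is in envelope 2 (prior 1/3): the presenter has 2 equally likely choices, so probability 1/2; weight (1/3)·(1/2) = 1/6.
If it is in envelope 3 (prior 1/6): the presenter opened envelope 3, so this case is ruled out; weight (1/6)·0 = 0.
If it is in envelope 4 (prior 2/9): the presenter has 3 equally likely choices, so probability 1/3; weight (2/9)·(1/3) = 2/27.
The weights sum to 41/108.
So P(the cheque in envelope 4 | the presenter opened envelope 3) = (2/27) / (41/108) = 8/41.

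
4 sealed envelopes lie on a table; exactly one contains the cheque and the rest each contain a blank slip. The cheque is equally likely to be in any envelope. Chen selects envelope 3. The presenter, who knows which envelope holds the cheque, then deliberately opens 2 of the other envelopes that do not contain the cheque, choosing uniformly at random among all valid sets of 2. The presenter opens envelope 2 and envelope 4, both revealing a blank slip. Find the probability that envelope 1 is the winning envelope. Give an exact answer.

3/4

Consider each possible location of the cheque in turn.
If it is in envelope 1 (prior 1/4): the presenter has no choice, probability 1; weight (1/4)·1 = 1/4.
If it is in either of envelopes 2 and 4 (prior 1/4 each): that envelope was opened and seen not to hold the prize — ruled out; weight (1/4)·0 = 0 each.
If it is in envelope 3 (prior 1/4): the presenter has 3 equally likely choices, so probability 1/3; weight (1/4)·(1/3) = 1/12.
The weights sum to 1/3.
So P(the cheque in envelope 1 | the presenter opened envelope 2 and envelope 4) = (1/4) / (1/3) = 3/4.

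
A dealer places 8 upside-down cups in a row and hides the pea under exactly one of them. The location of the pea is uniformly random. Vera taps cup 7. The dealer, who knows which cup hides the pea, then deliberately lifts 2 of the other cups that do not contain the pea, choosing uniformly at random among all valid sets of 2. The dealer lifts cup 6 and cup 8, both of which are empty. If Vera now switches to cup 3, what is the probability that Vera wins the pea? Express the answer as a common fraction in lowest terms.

Consider each possible location of the pea in turn.
If it is under any of cups 1, 2, 3, 4, and 5 (prior 1/8 each): the dealer has 15 equally likely choices, so probability 1/15; weight (1/8)·(1/15) = 1/120 each.
If it is under either of cups 6 and 8 (prior 1/8 each): that cup was opened and seen not to hold the prize — ruled out; weight (1/8)·0 = 0 each.
If it is under cup 7 (prior 1/8): the dealer has 21 equally likely choices, so probability 1/21; weight (1/8)·(1/21) = 1/168.
The weights sum to 1/21.
So P(the pea under cup 3 | the dealer opened cup 6 and cup 8) = (1/120) / (1/21) = 7/40.

7/40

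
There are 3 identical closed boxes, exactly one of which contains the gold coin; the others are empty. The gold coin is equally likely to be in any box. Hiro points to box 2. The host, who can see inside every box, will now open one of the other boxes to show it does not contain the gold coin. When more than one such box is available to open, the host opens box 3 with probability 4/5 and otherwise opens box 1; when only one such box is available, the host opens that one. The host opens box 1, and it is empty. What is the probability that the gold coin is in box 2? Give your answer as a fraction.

Apply Bayes' rule, conditioning on where the gold coin actually is.
If it is in box 1 (prior 1/3): the host opened box 1, so this case is ruled out; weight (1/3)·0 = 0.
If it is in box 2 (prior 1/3): box 3 is available but not opened, probability 1/5; weight (1/3)·(1/5) = 1/15.
If it is in box 3 (prior 1/3): only box 1 is available, probability 1; weight (1/3)·1 = 1/3.
The weights sum to 2/5.
So P(the gold coin in box 2 | the host opened box 1) = (1/15) / (2/5) = 1/6.

1/6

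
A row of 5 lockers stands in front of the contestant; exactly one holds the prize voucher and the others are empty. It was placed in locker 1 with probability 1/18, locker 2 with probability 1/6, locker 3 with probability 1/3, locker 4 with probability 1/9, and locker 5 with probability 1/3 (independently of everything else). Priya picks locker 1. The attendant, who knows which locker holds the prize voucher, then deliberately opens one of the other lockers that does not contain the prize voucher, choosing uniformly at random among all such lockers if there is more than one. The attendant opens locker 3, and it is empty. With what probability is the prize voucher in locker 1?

3/47

Condition on the true location of the prize voucher.
If it is in locker 1 (prior 1/18): the attendant has 4 equally likely choices, so probability 1/4; weight (1/18)·(1/4) = 1/72.
If it is in locker 2 (prior 1/6): the attendant has 3 equally likely choices, so probability 1/3; weight (1/6)·(1/3) = 1/18.
If it is in locker 3 (prior 1/3): the attendant opened locker 3, so this case is ruled out; weight (1/3)·0 = 0.
If it is in locker 4 (prior 1/9): the attendant has 3 equally likely choices, so probability 1/3; weight (1/9)·(1/3) = 1/27.
If it is in locker 5 (prior 1/3): the attendant has 3 equally likely choices, so probability 1/3; weight (1/3)·(1/3) = 1/9.
The weights sum to 47/216.
So P(the prize voucher in locker 1 | the attendant opened locker 3) = (1/72) / (47/216) = 3/47.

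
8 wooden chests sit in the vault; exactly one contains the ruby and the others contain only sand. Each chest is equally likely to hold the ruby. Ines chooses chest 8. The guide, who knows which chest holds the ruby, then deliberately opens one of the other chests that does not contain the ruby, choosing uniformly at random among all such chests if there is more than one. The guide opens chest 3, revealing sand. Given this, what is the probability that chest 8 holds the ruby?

Condition on the true location of the ruby.
If it is in any of chests 1, 2, 4, 5, 6, and 7 (prior 1/8 each): the guide has 6 equally likely choices, so probability 1/6; weight (1/8)·(1/6) = 1/48 each.
If it is in chest 3 (prior 1/8): the guide opened chest 3, so this case is ruled out; weight (1/8)·0 = 0.
If it is in chest 8 (prior 1/8): the guide has 7 equally likely choices, so probability 1/7; weight (1/8)·(1/7) = 1/56.
The weights sum to 1/7.
So P(the ruby in chest 8 | the guide opened chest 3) = (1/56) / (1/7) = 1/8.

1/8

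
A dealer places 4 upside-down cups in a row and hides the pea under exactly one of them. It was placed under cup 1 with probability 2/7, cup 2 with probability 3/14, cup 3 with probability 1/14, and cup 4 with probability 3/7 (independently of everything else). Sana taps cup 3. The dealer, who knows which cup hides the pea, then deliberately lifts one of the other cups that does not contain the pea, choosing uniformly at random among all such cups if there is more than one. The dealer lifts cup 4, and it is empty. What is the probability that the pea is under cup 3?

2/23

Condition on the true location of the pea.
If it is under cup 1 (prior 2/7): the dealer has 2 equally likely choices, so probability 1/2; weight (2/7)·(1/2) = 1/7.
If it is under cup 2 (prior 3/14): the dealer has 2 equally likely choices, so probability 1/2; weight (3/14)·(1/2) = 3/28.
If it is under cup 3 (prior 1/14): the dealer has 3 equally likely choices, so probability 1/3; weight (1/14)·(1/3) = 1/42.
If it is under cup 4 (prior 3/7): the dealer opened cup 4, so this case is ruled out; weight (3/7)·0 = 0.
The weights sum to 23/84.
So P(the pea under cup 3 | the dealer opened cup 4) = (1/42) / (23/84) = 2/23.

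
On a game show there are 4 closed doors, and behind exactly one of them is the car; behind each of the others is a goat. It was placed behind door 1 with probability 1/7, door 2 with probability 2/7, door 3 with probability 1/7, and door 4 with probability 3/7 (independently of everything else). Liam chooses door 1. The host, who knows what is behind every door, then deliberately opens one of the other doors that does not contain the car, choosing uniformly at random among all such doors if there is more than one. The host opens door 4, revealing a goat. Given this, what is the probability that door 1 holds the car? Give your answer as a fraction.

Condition on the true location of the car.
If it is behind door 1 (prior 1/7): the host has 3 equally likely choices, so probability 1/3; weight (1/7)·(1/3) = 1/21.
If it is behind door 2 (prior 2/7): the host has 2 equally likely choices, so probability 1/2; weight (2/7)·(1/2) = 1/7.
If it is behind door 3 (prior 1/7): the host has 2 equally likely choices, so probability 1/2; weight (1/7)·(1/2) = 1/14.
If it is behind door 4 (prior 3/7): the host opened door 4, so this case is ruled out; weight (3/7)·0 = 0.
The weights sum to 11/42.
So P(the car behind door 1 | the host opened door 4) = (1/21) / (11/42) = 2/11.

2/11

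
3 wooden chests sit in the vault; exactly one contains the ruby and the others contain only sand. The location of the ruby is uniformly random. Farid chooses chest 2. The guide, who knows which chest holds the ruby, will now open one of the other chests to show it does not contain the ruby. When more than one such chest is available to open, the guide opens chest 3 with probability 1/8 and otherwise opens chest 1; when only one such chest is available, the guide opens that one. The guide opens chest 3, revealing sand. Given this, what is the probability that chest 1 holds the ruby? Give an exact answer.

Consider each possible location of the ruby in turn.
If it is in chest 1 (prior 1/3): only chest 3 is available, probability 1; weight (1/3)·1 = 1/3.
If it is in chest 2 (prior 1/3): chest 3 is available, opened with probability 1/8; weight (1/3)·(1/8) = 1/24.
If it is in chest 3 (prior 1/3): the guide opened chest 3, so this case is ruled out; weight (1/3)·0 = 0.
The weights sum to 3/8.
So P(the ruby in chest 1 | the guide opened chest 3) = (1/3) / (3/8) = 8/9.

8/9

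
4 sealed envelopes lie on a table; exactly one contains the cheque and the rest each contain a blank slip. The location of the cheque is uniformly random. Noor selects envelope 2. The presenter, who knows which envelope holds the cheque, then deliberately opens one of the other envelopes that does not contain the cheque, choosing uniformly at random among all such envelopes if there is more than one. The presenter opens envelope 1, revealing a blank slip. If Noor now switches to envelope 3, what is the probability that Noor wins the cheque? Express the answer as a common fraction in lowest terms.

Apply Bayes' rule, conditioning on where the cheque actually is.
If it is in envelope 1 (prior 1/4): the presenter opened envelope 1, so this case is ruled out; weight (1/4)·0 = 0.
If it is in envelope 2 (prior 1/4): the presenter has 3 equally likely choices, so probability 1/3; weight (1/4)·(1/3) = 1/12.
If it is in either of envelopes 3 and 4 (prior 1/4 each): the presenter has 2 equally likely choices, so probability 1/2; weight (1/4)·(1/2) = 1/8 each.
The weights sum to 1/3.
So P(the cheque in envelope 3 | the presenter opened envelope 1) = (1/8) / (1/3) = 3/8.

3/8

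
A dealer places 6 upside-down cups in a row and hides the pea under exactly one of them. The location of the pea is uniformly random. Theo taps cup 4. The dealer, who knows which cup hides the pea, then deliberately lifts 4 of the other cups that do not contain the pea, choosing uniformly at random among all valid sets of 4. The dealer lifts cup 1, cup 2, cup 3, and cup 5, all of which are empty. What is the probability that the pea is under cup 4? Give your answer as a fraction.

1/6

Consider each possible location of the pea in turn.
If it is under any of cups 1, 2, 3, and 5 (prior 1/6 each): that cup was opened and seen not to hold the prize — ruled out; weight (1/6)·0 = 0 each.
If it is under cup 4 (prior 1/6): the dealer has 5 equally likely choices, so probability 1/5; weight (1/6)·(1/5) = 1/30.
If it is under cup 6 (prior 1/6): the dealer has no choice, probability 1; weight (1/6)·1 = 1/6.
The weights sum to 1/5.
So P(the pea under cup 4 | the dealer opened cup 1, cup 2, cup 3, and cup 5) = (1/30) / (1/5) = 1/6.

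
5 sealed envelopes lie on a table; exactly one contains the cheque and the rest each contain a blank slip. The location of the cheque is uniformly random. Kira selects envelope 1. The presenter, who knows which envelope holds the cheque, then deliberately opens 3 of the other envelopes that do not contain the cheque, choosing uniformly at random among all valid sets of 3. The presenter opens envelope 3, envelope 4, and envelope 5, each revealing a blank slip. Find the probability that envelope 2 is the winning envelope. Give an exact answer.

4/5

Apply Bayes' rule, conditioning on where the cheque actually is.
If it is in envelope 1 (prior 1/5): the presenter has 4 equally likely choices, so probability 1/4; weight (1/5)·(1/4) = 1/20.
If it is in envelope 2 (prior 1/5): the presenter has no choice, probability 1; weight (1/5)·1 = 1/5.
If it is in any of envelopes 3, 4, and 5 (prior 1/5 each): that envelope was opened and seen not to hold the prize — ruled out; weight (1/5)·0 = 0 each.
The weights sum to 1/4.
So P(the cheque in envelope 2 | the presenter opened envelope 3, envelope 4, and envelope 5) = (1/5) / (1/4) = 4/5.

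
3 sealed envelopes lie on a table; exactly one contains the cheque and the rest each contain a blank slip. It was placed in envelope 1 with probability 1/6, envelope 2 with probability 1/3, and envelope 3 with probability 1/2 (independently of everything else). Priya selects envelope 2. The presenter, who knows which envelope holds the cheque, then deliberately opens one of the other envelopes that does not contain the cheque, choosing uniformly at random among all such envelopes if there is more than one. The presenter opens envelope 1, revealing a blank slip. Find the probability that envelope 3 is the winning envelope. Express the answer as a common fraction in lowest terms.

Condition on the true location of the cheque.
If it is in envelope 1 (prior 1/6): the presenter opened envelope 1, so this case is ruled out; weight (1/6)·0 = 0.
If it is in envelope 2 (prior 1/3): the presenter has 2 equally likely choices, so probability 1/2; weight (1/3)·(1/2) = 1/6.
If it is in envelope 3 (prior 1/2): the presenter has no choice, probability 1; weight (1/2)·1 = 1/2.
The weights sum to 2/3.
So P(the cheque in envelope 3 | the presenter opened envelope 1) = (1/2) / (2/3) = 3/4.

3/4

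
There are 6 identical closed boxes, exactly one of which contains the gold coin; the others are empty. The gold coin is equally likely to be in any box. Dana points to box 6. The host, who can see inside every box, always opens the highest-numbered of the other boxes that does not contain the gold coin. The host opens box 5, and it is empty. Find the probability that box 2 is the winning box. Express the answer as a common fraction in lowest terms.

1/5

Consider each possible location of the gold coin in turn.
If it is in any of boxes 1, 2, 3, 4, and 6 (prior 1/6 each): box 5 is the highest-numbered option available, probability 1; weight (1/6)·1 = 1/6 each.
If it is in box 5 (prior 1/6): the host opened box 5, so this case is ruled out; weight (1/6)·0 = 0.
The weights sum to 5/6.
So P(the gold coin in box 2 | the host opened box 5) = (1/6) / (5/6) = 1/5.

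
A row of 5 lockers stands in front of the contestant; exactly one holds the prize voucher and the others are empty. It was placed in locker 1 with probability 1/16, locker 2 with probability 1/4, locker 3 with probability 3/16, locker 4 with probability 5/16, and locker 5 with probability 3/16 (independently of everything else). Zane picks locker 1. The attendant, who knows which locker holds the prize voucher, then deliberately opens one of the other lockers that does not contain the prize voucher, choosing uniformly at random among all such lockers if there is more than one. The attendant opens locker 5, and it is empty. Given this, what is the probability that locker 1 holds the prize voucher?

Apply Bayes' rule, conditioning on where the prize voucher actually is.
If it is in locker 1 (prior 1/16): the attendant has 4 equally likely choices, so probability 1/4; weight (1/16)·(1/4) = 1/64.
If it is in locker 2 (prior 1/4): the attendant has 3 equally likely choices, so probability 1/3; weight (1/4)·(1/3) = 1/12.
If it is in locker 3 (prior 3/16): the attendant has 3 equally likely choices, so probability 1/3; weight (3/16)·(1/3) = 1/16.
If it is in locker 4 (prior 5/16): the attendant has 3 equally likely choices, so probability 1/3; weight (5/16)·(1/3) = 5/48.
If it is in locker 5 (prior 3/16): the attendant opened locker 5, so this case is ruled out; weight (3/16)·0 = 0.
The weights sum to 17/64.
So P(the prize voucher in locker 1 | the attendant opened locker 5) = (1/64) / (17/64) = 1/17.

1/17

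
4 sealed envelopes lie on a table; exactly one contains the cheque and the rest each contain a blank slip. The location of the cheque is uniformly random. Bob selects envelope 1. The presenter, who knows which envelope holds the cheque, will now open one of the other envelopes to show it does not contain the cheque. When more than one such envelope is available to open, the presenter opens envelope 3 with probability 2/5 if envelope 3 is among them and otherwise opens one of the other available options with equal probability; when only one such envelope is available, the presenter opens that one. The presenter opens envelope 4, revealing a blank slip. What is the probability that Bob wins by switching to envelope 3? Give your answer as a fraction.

5/14

Consider each possible location of the cheque in turn.
If it is in envelope 1 (prior 1/4): envelope 3 is available but not opened; envelope 4 gets probability (1 − 2/5)/2 = 3/10; weight (1/4)·(3/10) = 3/40.
If it is in envelope 2 (prior 1/4): envelope 3 is available but not opened, probability 3/5; weight (1/4)·(3/5) = 3/20.
If it is in envelope 3 (prior 1/4): envelope 3 holds the prize so is unavailable; the presenter chooses uniformly among the 2 others, probability 1/2; weight (1/4)·(1/2) = 1/8.
If it is in envelope 4 (prior 1/4): the presenter opened envelope 4, so this case is ruled out; weight (1/4)·0 = 0.
The weights sum to 7/20.
So P(the cheque in envelope 3 | the presenter opened envelope 4) = (1/8) / (7/20) = 5/14.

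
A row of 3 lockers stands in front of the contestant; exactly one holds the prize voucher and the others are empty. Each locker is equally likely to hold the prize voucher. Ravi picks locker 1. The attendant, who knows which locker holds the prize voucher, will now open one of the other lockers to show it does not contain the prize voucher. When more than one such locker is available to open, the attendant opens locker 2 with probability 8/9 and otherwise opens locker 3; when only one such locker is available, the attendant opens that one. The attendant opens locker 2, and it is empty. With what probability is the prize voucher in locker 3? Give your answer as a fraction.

9/17

Condition on the true location of the prize voucher.
If it is in locker 1 (prior 1/3): locker 2 is available, opened with probability 8/9; weight (1/3)·(8/9) = 8/27.
If it is in locker 2 (prior 1/3): the attendant opened locker 2, so this case is ruled out; weight (1/3)·0 = 0.
If it is in locker 3 (prior 1/3): only locker 2 is available, probability 1; weight (1/3)·1 = 1/3.
The weights sum to 17/27.
So P(the prize voucher in locker 3 | the attendant opened locker 2) = (1/3) / (17/27) = 9/17.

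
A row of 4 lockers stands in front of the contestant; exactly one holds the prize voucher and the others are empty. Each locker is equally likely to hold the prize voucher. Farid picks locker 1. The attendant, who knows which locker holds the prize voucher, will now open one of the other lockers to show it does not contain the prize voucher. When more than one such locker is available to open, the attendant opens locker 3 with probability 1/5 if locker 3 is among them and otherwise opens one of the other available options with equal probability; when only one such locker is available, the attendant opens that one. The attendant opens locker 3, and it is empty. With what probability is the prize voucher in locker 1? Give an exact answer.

1/3

Apply Bayes' rule, conditioning on where the prize voucher actually is.
If it is in any of lockers 1, 2, and 4 (prior 1/4 each): locker 3 is available, opened with probability 1/5; weight (1/4)·(1/5) = 1/20 each.
If it is in locker 3 (prior 1/4): the attendant opened locker 3, so this case is ruled out; weight (1/4)·0 = 0.
The weights sum to 3/20.
So P(the prize voucher in locker 1 | the attendant opened locker 3) = (1/20) / (3/20) = 1/3.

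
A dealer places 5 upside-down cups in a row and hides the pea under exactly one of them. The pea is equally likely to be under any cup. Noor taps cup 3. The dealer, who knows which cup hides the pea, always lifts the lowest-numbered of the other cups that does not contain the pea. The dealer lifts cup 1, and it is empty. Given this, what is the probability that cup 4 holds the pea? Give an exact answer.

Condition on the true location of the pea.
If it is under cup 1 (prior 1/5): the dealer opened cup 1, so this case is ruled out; weight (1/5)·0 = 0.
If it is under any of cups 2, 3, 4, and 5 (prior 1/5 each): cup 1 is the lowest-numbered option available, probability 1; weight (1/5)·1 = 1/5 each.
The weights sum to 4/5.
So P(the pea under cup 4 | the dealer opened cup 1) = (1/5) / (4/5) = 1/4.

1/4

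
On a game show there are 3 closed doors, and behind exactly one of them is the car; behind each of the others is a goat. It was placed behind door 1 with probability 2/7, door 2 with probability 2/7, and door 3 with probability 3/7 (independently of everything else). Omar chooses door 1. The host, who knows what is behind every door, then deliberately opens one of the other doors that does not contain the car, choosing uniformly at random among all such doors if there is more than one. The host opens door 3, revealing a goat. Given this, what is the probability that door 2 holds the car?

Condition on the true location of the car.
If it is behind door 1 (prior 2/7): the host has 2 equally likely choices, so probability 1/2; weight (2/7)·(1/2) = 1/7.
If it is behind door 2 (prior 2/7): the host has no choice, probability 1; weight (2/7)·1 = 2/7.
If it is behind door 3 (prior 3/7): the host opened door 3, so this case is ruled out; weight (3/7)·0 = 0.
The weights sum to 3/7.
So P(the car behind door 2 | the host opened door 3) = (2/7) / (3/7) = 2/3.

2/3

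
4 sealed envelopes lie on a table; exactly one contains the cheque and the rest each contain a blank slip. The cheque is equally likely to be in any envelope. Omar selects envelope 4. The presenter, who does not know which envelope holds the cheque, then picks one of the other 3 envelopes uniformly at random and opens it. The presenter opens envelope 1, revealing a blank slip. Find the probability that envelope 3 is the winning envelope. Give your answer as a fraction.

Because the presenter chose which envelope to open without knowing where the cheque is, the choice is independent of the prize location. Learning that envelope 1 does not hold the cheque simply rules out that one location and leaves the remaining 3 envelopes still equally likely by symmetry.
So P(the cheque in envelope 3) = 1/3.

1/3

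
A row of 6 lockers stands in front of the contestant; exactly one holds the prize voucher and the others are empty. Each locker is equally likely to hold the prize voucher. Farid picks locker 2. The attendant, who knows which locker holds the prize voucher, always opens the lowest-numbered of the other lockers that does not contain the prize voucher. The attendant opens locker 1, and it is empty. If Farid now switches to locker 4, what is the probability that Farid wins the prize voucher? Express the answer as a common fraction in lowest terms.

1/5

Consider each possible location of the prize voucher in turn.
If it is in locker 1 (prior 1/6): the attendant opened locker 1, so this case is ruled out; weight (1/6)·0 = 0.
If it is in any of lockers 2, 3, 4, 5, and 6 (prior 1/6 each): locker 1 is the lowest-numbered option available, probability 1; weight (1/6)·1 = 1/6 each.
The weights sum to 5/6.
So P(the prize voucher in locker 4 | the attendant opened locker 1) = (1/6) / (5/6) = 1/5.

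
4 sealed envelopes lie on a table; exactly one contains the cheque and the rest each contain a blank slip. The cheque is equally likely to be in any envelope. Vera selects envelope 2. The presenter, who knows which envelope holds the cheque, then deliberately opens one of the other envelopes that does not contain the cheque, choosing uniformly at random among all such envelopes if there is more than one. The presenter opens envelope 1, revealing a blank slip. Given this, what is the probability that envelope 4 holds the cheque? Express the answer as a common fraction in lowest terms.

Consider each possible location of the cheque in turn.
If it is in envelope 1 (prior 1/4): the presenter opened envelope 1, so this case is ruled out; weight (1/4)·0 = 0.
If it is in envelope 2 (prior 1/4): the presenter has 3 equally likely choices, so probability 1/3; weight (1/4)·(1/3) = 1/12.
If it is in either of envelopes 3 and 4 (prior 1/4 each): the presenter has 2 equally likely choices, so probability 1/2; weight (1/4)·(1/2) = 1/8 each.
The weights sum to 1/3.
So P(the cheque in envelope 4 | the presenter opened envelope 1) = (1/8) / (1/3) = 3/8.

3/8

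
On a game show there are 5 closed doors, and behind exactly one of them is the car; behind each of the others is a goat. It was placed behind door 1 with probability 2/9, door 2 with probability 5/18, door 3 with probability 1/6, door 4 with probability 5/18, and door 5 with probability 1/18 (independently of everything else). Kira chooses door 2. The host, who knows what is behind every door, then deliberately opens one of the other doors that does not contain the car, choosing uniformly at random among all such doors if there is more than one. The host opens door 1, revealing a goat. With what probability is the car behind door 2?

5/17

Consider each possible location of the car in turn.
If it is behind door 1 (prior 2/9): the host opened door 1, so this case is ruled out; weight (2/9)·0 = 0.
If it is behind door 2 (prior 5/18): the host has 4 equally likely choices, so probability 1/4; weight (5/18)·(1/4) = 5/72.
If it is behind door 3 (prior 1/6): the host has 3 equally likely choices, so probability 1/3; weight (1/6)·(1/3) = 1/18.
If it is behind door 4 (prior 5/18): the host has 3 equally likely choices, so probability 1/3; weight (5/18)·(1/3) = 5/54.
If it is behind door 5 (prior 1/18): the host has 3 equally likely choices, so probability 1/3; weight (1/18)·(1/3) = 1/54.
The weights sum to 17/72.
So P(the car behind door 2 | the host opened door 1) = (5/72) / (17/72) = 5/17.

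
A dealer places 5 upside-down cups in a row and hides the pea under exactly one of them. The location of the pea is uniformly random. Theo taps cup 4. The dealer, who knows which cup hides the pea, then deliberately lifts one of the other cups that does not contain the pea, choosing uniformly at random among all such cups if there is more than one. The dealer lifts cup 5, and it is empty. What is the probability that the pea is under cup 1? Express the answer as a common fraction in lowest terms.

4/15

Condition on the true location of the pea.
If it is under any of cups 1, 2, and 3 (prior 1/5 each): the dealer has 3 equally likely choices, so probability 1/3; weight (1/5)·(1/3) = 1/15 each.
If it is under cup 4 (prior 1/5): the dealer has 4 equally likely choices, so probability 1/4; weight (1/5)·(1/4) = 1/20.
If it is under cup 5 (prior 1/5): the dealer opened cup 5, so this case is ruled out; weight (1/5)·0 = 0.
The weights sum to 1/4.
So P(the pea under cup 1 | the dealer opened cup 5) = (1/15) / (1/4) = 4/15.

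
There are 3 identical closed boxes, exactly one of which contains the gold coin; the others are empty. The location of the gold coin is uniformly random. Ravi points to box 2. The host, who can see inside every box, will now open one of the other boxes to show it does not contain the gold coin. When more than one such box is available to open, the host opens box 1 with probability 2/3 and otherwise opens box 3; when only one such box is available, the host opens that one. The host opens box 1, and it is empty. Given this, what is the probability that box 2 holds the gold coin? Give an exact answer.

2/5

Condition on the true location of the gold coin.
If it is in box 1 (prior 1/3): the host opened box 1, so this case is ruled out; weight (1/3)·0 = 0.
If it is in box 2 (prior 1/3): box 1 is available, opened with probability 2/3; weight (1/3)·(2/3) = 2/9.
If it is in box 3 (prior 1/3): only box 1 is available, probability 1; weight (1/3)·1 = 1/3.
The weights sum to 5/9.
So P(the gold coin in box 2 | the host opened box 1) = (2/9) / (5/9) = 2/5.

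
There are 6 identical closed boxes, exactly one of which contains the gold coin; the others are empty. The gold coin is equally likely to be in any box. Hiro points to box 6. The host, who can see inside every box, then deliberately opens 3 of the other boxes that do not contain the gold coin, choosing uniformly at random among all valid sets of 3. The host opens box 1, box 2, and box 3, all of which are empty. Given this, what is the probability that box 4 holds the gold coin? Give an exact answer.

Condition on the true location of the gold coin.
If it is in any of boxes 1, 2, and 3 (prior 1/6 each): that box was opened and seen not to hold the prize — ruled out; weight (1/6)·0 = 0 each.
If it is in either of boxes 4 and 5 (prior 1/6 each): the host has 4 equally likely choices, so probability 1/4; weight (1/6)·(1/4) = 1/24 each.
If it is in box 6 (prior 1/6): the host has 10 equally likely choices, so probability 1/10; weight (1/6)·(1/10) = 1/60.
The weights sum to 1/10.
So P(the gold coin in box 4 | the host opened box 1, box 2, and box 3) = (1/24) / (1/10) = 5/12.

5/12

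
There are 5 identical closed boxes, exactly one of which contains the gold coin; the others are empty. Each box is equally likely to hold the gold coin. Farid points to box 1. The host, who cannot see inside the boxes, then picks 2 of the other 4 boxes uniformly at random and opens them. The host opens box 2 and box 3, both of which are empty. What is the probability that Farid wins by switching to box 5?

1/3

Condition on the true location of the gold coin.
If it is in any of boxes 1, 4, and 5 (prior 1/5 each): the host picks exactly this set with probability 1/6 regardless, and none is the prize; weight (1/5)·(1/6) = 1/30 each.
If it is in either of boxes 2 and 3 (prior 1/5 each): that box was opened and seen not to hold the prize — ruled out; weight (1/5)·0 = 0 each.
The weights sum to 1/10.
So P(the gold coin in box 5 | the host opened box 2 and box 3) = (1/30) / (1/10) = 1/3.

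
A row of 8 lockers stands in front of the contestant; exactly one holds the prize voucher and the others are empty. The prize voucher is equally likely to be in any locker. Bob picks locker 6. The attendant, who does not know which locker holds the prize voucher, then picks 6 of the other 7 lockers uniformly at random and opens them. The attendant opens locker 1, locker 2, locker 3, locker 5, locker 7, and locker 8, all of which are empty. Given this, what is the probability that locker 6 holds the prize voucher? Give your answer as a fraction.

Apply Bayes' rule, conditioning on where the prize voucher actually is.
If it is in any of lockers 1, 2, 3, 5, 7, and 8 (prior 1/8 each): that locker was opened and seen not to hold the prize — ruled out; weight (1/8)·0 = 0 each.
If it is in either of lockers 4 and 6 (prior 1/8 each): the attendant picks exactly this set with probability 1/7 regardless, and none is the prize; weight (1/8)·(1/7) = 1/56 each.
The weights sum to 1/28.
So P(the prize voucher in locker 6 | the attendant opened locker 1, locker 2, locker 3, locker 5, locker 7, and locker 8) = (1/56) / (1/28) = 1/2.

1/2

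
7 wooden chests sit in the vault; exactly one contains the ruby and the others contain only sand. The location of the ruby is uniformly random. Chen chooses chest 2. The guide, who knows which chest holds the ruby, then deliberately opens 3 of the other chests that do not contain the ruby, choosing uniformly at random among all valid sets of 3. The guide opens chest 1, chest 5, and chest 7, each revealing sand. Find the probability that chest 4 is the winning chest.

2/7

Consider each possible location of the ruby in turn.
If it is in any of chests 1, 5, and 7 (prior 1/7 each): that chest was opened and seen not to hold the prize — ruled out; weight (1/7)·0 = 0 each.
If it is in chest 2 (prior 1/7): the guide has 20 equally likely choices, so probability 1/20; weight (1/7)·(1/20) = 1/140.
If it is in any of chests 3, 4, and 6 (prior 1/7 each): the guide has 10 equally likely choices, so probability 1/10; weight (1/7)·(1/10) = 1/70 each.
The weights sum to 1/20.
So P(the ruby in chest 4 | the guide opened chest 1, chest 5, and chest 7) = (1/70) / (1/20) = 2/7.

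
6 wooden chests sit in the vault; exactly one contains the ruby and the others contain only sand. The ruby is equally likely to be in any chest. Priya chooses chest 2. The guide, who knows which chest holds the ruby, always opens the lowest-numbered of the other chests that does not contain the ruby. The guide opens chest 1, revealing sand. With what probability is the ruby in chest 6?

1/5

Apply Bayes' rule, conditioning on where the ruby actually is.
If it is in chest 1 (prior 1/6): the guide opened chest 1, so this case is ruled out; weight (1/6)·0 = 0.
If it is in any of chests 2, 3, 4, 5, and 6 (prior 1/6 each): chest 1 is the lowest-numbered option available, probability 1; weight (1/6)·1 = 1/6 each.
The weights sum to 5/6.
So P(the ruby in chest 6 | the guide opened chest 1) = (1/6) / (5/6) = 1/5.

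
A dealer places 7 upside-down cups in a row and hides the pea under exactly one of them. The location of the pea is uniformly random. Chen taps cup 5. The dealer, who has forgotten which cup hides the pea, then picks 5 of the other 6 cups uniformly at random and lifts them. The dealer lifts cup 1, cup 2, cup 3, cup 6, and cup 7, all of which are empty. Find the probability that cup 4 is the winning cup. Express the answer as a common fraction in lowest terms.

Condition on the true location of the pea.
If it is under any of cups 1, 2, 3, 6, and 7 (prior 1/7 each): that cup was opened and seen not to hold the prize — ruled out; weight (1/7)·0 = 0 each.
If it is under either of cups 4 and 5 (prior 1/7 each): the dealer picks exactly this set with probability 1/6 regardless, and none is the prize; weight (1/7)·(1/6) = 1/42 each.
The weights sum to 1/21.
So P(the pea under cup 4 | the dealer opened cup 1, cup 2, cup 3, cup 6, and cup 7) = (1/42) / (1/21) = 1/2.

1/2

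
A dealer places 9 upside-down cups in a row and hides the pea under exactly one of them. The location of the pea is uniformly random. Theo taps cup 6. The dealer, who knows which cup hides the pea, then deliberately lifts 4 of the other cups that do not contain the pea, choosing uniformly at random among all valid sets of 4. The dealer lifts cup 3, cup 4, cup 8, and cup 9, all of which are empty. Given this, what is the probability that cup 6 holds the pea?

Apply Bayes' rule, conditioning on where the pea actually is.
If it is under any of cups 1, 2, 5, and 7 (prior 1/9 each): the dealer has 35 equally likely choices, so probability 1/35; weight (1/9)·(1/35) = 1/315 each.
If it is under any of cups 3, 4, 8, and 9 (prior 1/9 each): that cup was opened and seen not to hold the prize — ruled out; weight (1/9)·0 = 0 each.
If it is under cup 6 (prior 1/9): the dealer has 70 equally likely choices, so probability 1/70; weight (1/9)·(1/70) = 1/630.
The weights sum to 1/70.
So P(the pea under cup 6 | the dealer opened cup 3, cup 4, cup 8, and cup 9) = (1/630) / (1/70) = 1/9.

1/9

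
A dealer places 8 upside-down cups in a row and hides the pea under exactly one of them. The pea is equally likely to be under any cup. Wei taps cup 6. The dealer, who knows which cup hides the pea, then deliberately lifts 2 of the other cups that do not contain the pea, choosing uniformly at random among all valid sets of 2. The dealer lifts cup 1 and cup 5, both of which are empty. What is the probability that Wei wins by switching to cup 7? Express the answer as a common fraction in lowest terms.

Consider each possible location of the pea in turn.
If it is under either of cups 1 and 5 (prior 1/8 each): that cup was opened and seen not to hold the prize — ruled out; weight (1/8)·0 = 0 each.
If it is under any of cups 2, 3, 4, 7, and 8 (prior 1/8 each): the dealer has 15 equally likely choices, so probability 1/15; weight (1/8)·(1/15) = 1/120 each.
If it is under cup 6 (prior 1/8): the dealer has 21 equally likely choices, so probability 1/21; weight (1/8)·(1/21) = 1/168.
The weights sum to 1/21.
So P(the pea under cup 7 | the dealer opened cup 1 and cup 5) = (1/120) / (1/21) = 7/40.

7/40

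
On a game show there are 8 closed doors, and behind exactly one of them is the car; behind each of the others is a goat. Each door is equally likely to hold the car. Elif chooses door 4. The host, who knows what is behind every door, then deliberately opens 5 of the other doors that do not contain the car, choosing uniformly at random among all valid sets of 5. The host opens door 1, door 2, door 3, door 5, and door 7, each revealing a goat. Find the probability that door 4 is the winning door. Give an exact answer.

1/8

Apply Bayes' rule, conditioning on where the car actually is.
If it is behind any of doors 1, 2, 3, 5, and 7 (prior 1/8 each): that door was opened and seen not to hold the prize — ruled out; weight (1/8)·0 = 0 each.
If it is behind door 4 (prior 1/8): the host has 21 equally likely choices, so probability 1/21; weight (1/8)·(1/21) = 1/168.
If it is behind either of doors 6 and 8 (prior 1/8 each): the host has 6 equally likely choices, so probability 1/6; weight (1/8)·(1/6) = 1/48 each.
The weights sum to 1/21.
So P(the car behind door 4 | the host opened door 1, door 2, door 3, door 5, and door 7) = (1/168) / (1/21) = 1/8.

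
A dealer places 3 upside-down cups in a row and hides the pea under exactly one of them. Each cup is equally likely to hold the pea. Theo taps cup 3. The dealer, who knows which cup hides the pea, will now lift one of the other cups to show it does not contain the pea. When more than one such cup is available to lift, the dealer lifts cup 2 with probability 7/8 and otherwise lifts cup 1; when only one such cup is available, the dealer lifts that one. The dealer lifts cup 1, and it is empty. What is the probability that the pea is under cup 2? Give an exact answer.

Apply Bayes' rule, conditioning on where the pea actually is.
If it is under cup 1 (prior 1/3): the dealer opened cup 1, so this case is ruled out; weight (1/3)·0 = 0.
If it is under cup 2 (prior 1/3): only cup 1 is available, probability 1; weight (1/3)·1 = 1/3.
If it is under cup 3 (prior 1/3): cup 2 is available but not opened, probability 1/8; weight (1/3)·(1/8) = 1/24.
The weights sum to 3/8.
So P(the pea under cup 2 | the dealer opened cup 1) = (1/3) / (3/8) = 8/9.

8/9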